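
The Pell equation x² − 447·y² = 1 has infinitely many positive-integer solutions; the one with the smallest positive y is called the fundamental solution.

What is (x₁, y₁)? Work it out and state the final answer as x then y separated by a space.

148 7

d=447: √d = [21; 7,42] (ℓ=2, even), read p_1/q_1
i=0: a=21 ⇒ p=21, q=1
i=1: a=7 ⇒ p=148, q=7
fundamental: x₁=148, y₁=7  (since 21904 − 447·49 = 1)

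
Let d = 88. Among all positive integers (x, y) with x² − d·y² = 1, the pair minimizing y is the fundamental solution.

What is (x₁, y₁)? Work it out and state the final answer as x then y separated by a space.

[9; 2,1,1,1,2,18] for √88; ℓ=6 ⇒ convergent index 5
step 0: (9, 1)  from 9·(1,0) + (0,1)
step 1: (19, 2)  from 2·(9,1) + (1,0)
step 2: (28, 3)  from 1·(19,2) + (9,1)
…
step 4: (75, 8)  from 1·(47,5) + (28,3)
step 5: (197, 21)  from 2·(75,8) + (47,5)
(x₁, y₁) = (197, 21);  197² − 88·21² = 1 ✓

197 21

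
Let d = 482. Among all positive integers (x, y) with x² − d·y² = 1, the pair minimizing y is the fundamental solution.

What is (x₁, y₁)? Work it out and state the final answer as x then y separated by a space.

[21; 1,20,1,42] for √482; ℓ=4 ⇒ convergent index 3
i=0: a=21 ⇒ p=21, q=1
i=1: a=1 ⇒ p=22, q=1
i=2: a=20 ⇒ p=461, q=21
i=3: a=1 ⇒ p=483, q=22
→ (483, 22).  Check: 483²=233289, 482·22²=233288, difference 1.

483 22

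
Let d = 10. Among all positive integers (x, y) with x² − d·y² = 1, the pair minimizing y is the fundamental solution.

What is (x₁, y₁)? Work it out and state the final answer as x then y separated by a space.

d=10: √d = [3; 6] (ℓ=1, odd), read p_1/q_1
i=0: a=3 ⇒ p=3, q=1
i=1: a=6 ⇒ p=19, q=6
(x₁, y₁) = (19, 6);  19² − 10·6² = 1 ✓

19 6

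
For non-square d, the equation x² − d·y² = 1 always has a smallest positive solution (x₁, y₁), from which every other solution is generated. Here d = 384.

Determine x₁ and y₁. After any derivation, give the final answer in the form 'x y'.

4801 245

√384 = [19; 1,1,2,9,2,1,1,38, …], period ℓ=8 (even) → k=7
i=0: a=19 ⇒ p=19, q=1
i=1: a=1 ⇒ p=20, q=1
…
i=3: a=2 ⇒ p=98, q=5
i=4: a=9 ⇒ p=921, q=47
…
i=6: a=1 ⇒ p=2861, q=146
i=7: a=1 ⇒ p=4801, q=245
→ (4801, 245).  Check: 4801²=23049601, 384·245²=23049600, difference 1.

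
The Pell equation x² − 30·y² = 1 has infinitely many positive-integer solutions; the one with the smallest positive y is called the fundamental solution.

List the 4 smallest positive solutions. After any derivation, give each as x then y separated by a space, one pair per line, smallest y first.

d=30: √d = [5; 2,10] (ℓ=2, even), read p_1/q_1
i=0: a=5 ⇒ p=5, q=1
i=1: a=2 ⇒ p=11, q=2
→ (11, 2).  Check: 11²=121, 30·2²=120, difference 1.
(x_2, y_2) = (11·11 + 30·2·2, 11·2 + 2·11) = (241, 44)
(x_3, y_3) = (11·241 + 30·2·44, 11·44 + 2·241) = (5291, 966)
(x_4, y_4) = (11·5291 + 30·2·966, 11·966 + 2·5291) = (116161, 21208)

11 2
241 44
5291 966
116161 21208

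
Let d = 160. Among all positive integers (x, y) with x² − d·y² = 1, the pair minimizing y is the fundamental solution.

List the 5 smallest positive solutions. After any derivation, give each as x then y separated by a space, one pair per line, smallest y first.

√160 = [12; 1,1,1,5,1,1,1,24, …], period ℓ=8 (even) → k=7
a_0=12:  p_0=12·1+0=12,  q_0=12·0+1=1
a_1=1:  p_1=1·12+1=13,  q_1=1·1+0=1
…
a_4=5:  p_4=5·38+25=215,  q_4=5·3+2=17
a_5=1:  p_5=1·215+38=253,  q_5=1·17+3=20
a_6=1:  p_6=1·253+215=468,  q_6=1·20+17=37
a_7=1:  p_7=1·468+253=721,  q_7=1·37+20=57
fundamental: x₁=721, y₁=57  (since 519841 − 160·3249 = 1)
k=2:  x_2 = 721·721+160·57·57 = 1039681,  y_2 = 721·57+57·721 = 82194
k=3:  x_3 = 721·1039681+160·57·82194 = 1499219281,  y_3 = 721·82194+57·1039681 = 118523691
k=4:  x_4 = 721·1499219281+160·57·118523691 = 2161873163521,  y_4 = 721·118523691+57·1499219281 = 170911080228
k=5:  x_5 = 721·2161873163521+160·57·170911080228 = 3117419602578001,  y_5 = 721·170911080228+57·2161873163521 = 246453659165085

721 57
1039681 82194
1499219281 118523691
2161873163521 170911080228
3117419602578001 246453659165085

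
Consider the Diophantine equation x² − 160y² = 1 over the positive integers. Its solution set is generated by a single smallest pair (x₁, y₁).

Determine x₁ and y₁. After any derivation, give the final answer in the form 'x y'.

721 57

[12; 1,1,1,5,1,1,1,24] for √160; ℓ=8 ⇒ convergent index 7
a_0=12:  p_0=12·1+0=12,  q_0=12·0+1=1
a_1=1:  p_1=1·12+1=13,  q_1=1·1+0=1
a_2=1:  p_2=1·13+12=25,  q_2=1·1+1=2
a_3=1:  p_3=1·25+13=38,  q_3=1·2+1=3
a_4=5:  p_4=5·38+25=215,  q_4=5·3+2=17
a_5=1:  p_5=1·215+38=253,  q_5=1·17+3=20
a_6=1:  p_6=1·253+215=468,  q_6=1·20+17=37
a_7=1:  p_7=1·468+253=721,  q_7=1·37+20=57
→ (721, 57).  Check: 721²=519841, 160·57²=519840, difference 1.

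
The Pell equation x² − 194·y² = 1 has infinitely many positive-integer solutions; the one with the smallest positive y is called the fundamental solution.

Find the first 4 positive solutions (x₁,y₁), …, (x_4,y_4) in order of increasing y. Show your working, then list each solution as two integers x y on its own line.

195 14
76049 5460
29658915 2129386
11566900801 830455080

√194 = [13; 1,12,1,26, …], period ℓ=4 (even) → k=3
i=0: a=13 ⇒ p=13, q=1
…
i=2: a=12 ⇒ p=181, q=13
i=3: a=1 ⇒ p=195, q=14
→ (195, 14).  Check: 195²=38025, 194·14²=38024, difference 1.
(x_2, y_2) = (195·195 + 194·14·14, 195·14 + 14·195) = (76049, 5460)
(x_3, y_3) = (195·76049 + 194·14·5460, 195·5460 + 14·76049) = (29658915, 2129386)
(x_4, y_4) = (195·29658915 + 194·14·2129386, 195·2129386 + 14·29658915) = (11566900801, 830455080)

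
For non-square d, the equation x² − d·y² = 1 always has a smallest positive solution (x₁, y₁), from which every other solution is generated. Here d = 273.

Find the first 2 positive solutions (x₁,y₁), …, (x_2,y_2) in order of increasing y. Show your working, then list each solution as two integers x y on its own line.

727 44
1057057 63976

√273 → a₀=16, period (1,1,10,1,1,32); ℓ=6 even so k=5
a_0=16:  p_0=16·1+0=16,  q_0=16·0+1=1
a_1=1:  p_1=1·16+1=17,  q_1=1·1+0=1
a_2=1:  p_2=1·17+16=33,  q_2=1·1+1=2
a_3=10:  p_3=10·33+17=347,  q_3=10·2+1=21
a_4=1:  p_4=1·347+33=380,  q_4=1·21+2=23
a_5=1:  p_5=1·380+347=727,  q_5=1·23+21=44
fundamental: x₁=727, y₁=44  (since 528529 − 273·1936 = 1)
(727+44√273)^2 = 1057057 + 63976√273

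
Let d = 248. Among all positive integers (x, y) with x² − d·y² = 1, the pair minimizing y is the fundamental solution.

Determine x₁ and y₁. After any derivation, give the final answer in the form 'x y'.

d=248: √d = [15; 1,2,1,30] (ℓ=4, even), read p_3/q_3
a_0=15:  p_0=15·1+0=15,  q_0=15·0+1=1
…
a_2=2:  p_2=2·16+15=47,  q_2=2·1+1=3
a_3=1:  p_3=1·47+16=63,  q_3=1·3+1=4
→ (63, 4).  Check: 63²=3969, 248·4²=3968, difference 1.

63 4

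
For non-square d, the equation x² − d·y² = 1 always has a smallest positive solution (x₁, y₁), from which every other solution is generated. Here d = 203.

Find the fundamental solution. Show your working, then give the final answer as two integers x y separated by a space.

[14; 4,28] for √203; ℓ=2 ⇒ convergent index 1
i=0: a=14 ⇒ p=14, q=1
i=1: a=4 ⇒ p=57, q=4
→ (57, 4).  Check: 57²=3249, 203·4²=3248, difference 1.

57 4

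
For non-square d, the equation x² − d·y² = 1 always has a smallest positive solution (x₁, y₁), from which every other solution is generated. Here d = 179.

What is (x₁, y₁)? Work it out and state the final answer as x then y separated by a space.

4190210 313191

[13; 2,1,1,1,3,…,1,2,26] for √179; ℓ=14 ⇒ convergent index 13
i=0: a=13 ⇒ p=13, q=1
i=1: a=2 ⇒ p=27, q=2
i=2: a=1 ⇒ p=40, q=3
i=3: a=1 ⇒ p=67, q=5
i=4: a=1 ⇒ p=107, q=8
i=5: a=3 ⇒ p=388, q=29
i=6: a=5 ⇒ p=2047, q=153
…
i=8: a=5 ⇒ p=137042, q=10243
i=9: a=3 ⇒ p=438125, q=32747
i=10: a=1 ⇒ p=575167, q=42990
i=11: a=1 ⇒ p=1013292, q=75737
i=12: a=1 ⇒ p=1588459, q=118727
i=13: a=2 ⇒ p=4190210, q=313191
→ (4190210, 313191).  Check: 4190210²=17557859844100, 179·313191²=17557859844099, difference 1.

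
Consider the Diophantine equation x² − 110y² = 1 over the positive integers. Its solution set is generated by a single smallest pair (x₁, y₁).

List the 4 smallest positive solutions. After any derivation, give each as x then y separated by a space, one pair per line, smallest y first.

21 2
881 84
36981 3526
1552321 148008

√110 → a₀=10, period (2,20); ℓ=2 even so k=1
k=0  a_k=10  p_k/q_k = 10/1
k=1  a_k=2  p_k/q_k = 21/2
(x₁, y₁) = (21, 2);  21² − 110·2² = 1 ✓
n=2: (21,2)∘(21,2) = (21·21+110·2·2, 21·2+2·21) = (881,84)
n=3: (881,84)∘(21,2) = (21·881+110·2·84, 21·84+2·881) = (36981,3526)
n=4: (36981,3526)∘(21,2) = (21·36981+110·2·3526, 21·3526+2·36981) = (1552321,148008)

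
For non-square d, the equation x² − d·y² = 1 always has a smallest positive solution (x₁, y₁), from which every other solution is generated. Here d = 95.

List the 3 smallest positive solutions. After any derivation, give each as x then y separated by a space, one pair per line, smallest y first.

√95 = [9; 1,2,1,18, …], period ℓ=4 (even) → k=3
step 0: (9, 1)  from 9·(1,0) + (0,1)
step 1: (10, 1)  from 1·(9,1) + (1,0)
step 2: (29, 3)  from 2·(10,1) + (9,1)
step 3: (39, 4)  from 1·(29,3) + (10,1)
fundamental: x₁=39, y₁=4  (since 1521 − 95·16 = 1)
k=2:  x_2 = 39·39+95·4·4 = 3041,  y_2 = 39·4+4·39 = 312
k=3:  x_3 = 39·3041+95·4·312 = 237159,  y_3 = 39·312+4·3041 = 24332

39 4
3041 312
237159 24332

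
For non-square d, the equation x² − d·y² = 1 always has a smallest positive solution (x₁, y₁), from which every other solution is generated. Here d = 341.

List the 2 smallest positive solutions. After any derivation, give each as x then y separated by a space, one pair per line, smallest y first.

10626551 575460
225847172311201 12230310076920

√341 → a₀=18, period (2,6,1,8,2,…,6,2,36); ℓ=14 even so k=13
k=0  a_k=18  p_k/q_k = 18/1
k=1  a_k=2  p_k/q_k = 37/2
…
k=4  a_k=8  p_k/q_k = 2456/133
…
k=6  a_k=1  p_k/q_k = 7645/414
k=7  a_k=2  p_k/q_k = 20479/1109
…
k=10  a_k=8  p_k/q_k = 641940/34763
k=11  a_k=1  p_k/q_k = 718667/38918
k=12  a_k=6  p_k/q_k = 4953942/268271
k=13  a_k=2  p_k/q_k = 10626551/575460
fundamental: x₁=10626551, y₁=575460  (since 112923586155601 − 341·331154211600 = 1)
(10626551+575460√341)^2 = 225847172311201 + 12230310076920√341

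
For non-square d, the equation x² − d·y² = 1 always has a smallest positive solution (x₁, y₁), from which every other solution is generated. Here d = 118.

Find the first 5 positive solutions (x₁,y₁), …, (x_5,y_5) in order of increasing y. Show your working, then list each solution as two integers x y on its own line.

[10; 1,6,3,2,10,2,3,6,1,20] for √118; ℓ=10 ⇒ convergent index 9
k=0  a_k=10  p_k/q_k = 10/1
…
k=2  a_k=6  p_k/q_k = 76/7
…
k=5  a_k=10  p_k/q_k = 5779/532
…
k=8  a_k=6  p_k/q_k = 264802/24377
k=9  a_k=1  p_k/q_k = 306917/28254
fundamental: x₁=306917, y₁=28254  (since 94198044889 − 118·798288516 = 1)
(306917+28254√118)^2 = 188396089777 + 17343265836√118
(306917+28254√118)^3 = 115643925371868101 + 10645886241146970√118
(306917+28254√118)^4 = 70986173286526887819457 + 6534806934930865917144√118
(306917+28254√118)^5 = 43573726693046301732396700037 + 4011286680085707263143023126√118

306917 28254
188396089777 17343265836
115643925371868101 10645886241146970
70986173286526887819457 6534806934930865917144
43573726693046301732396700037 4011286680085707263143023126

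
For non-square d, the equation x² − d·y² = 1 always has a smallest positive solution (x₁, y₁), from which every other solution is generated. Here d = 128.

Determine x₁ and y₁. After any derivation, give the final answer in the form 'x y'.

[11; 3,5,3,22] for √128; ℓ=4 ⇒ convergent index 3
step 0: (11, 1)  from 11·(1,0) + (0,1)
…
step 2: (181, 16)  from 5·(34,3) + (11,1)
step 3: (577, 51)  from 3·(181,16) + (34,3)
fundamental: x₁=577, y₁=51  (since 332929 − 128·2601 = 1)

577 51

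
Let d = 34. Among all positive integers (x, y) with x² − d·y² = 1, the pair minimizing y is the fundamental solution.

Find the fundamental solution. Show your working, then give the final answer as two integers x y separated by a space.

d=34: √d = [5; 1,4,1,10] (ℓ=4, even), read p_3/q_3
i=0: a=5 ⇒ p=5, q=1
i=1: a=1 ⇒ p=6, q=1
i=2: a=4 ⇒ p=29, q=5
i=3: a=1 ⇒ p=35, q=6
→ (35, 6).  Check: 35²=1225, 34·6²=1224, difference 1.

35 6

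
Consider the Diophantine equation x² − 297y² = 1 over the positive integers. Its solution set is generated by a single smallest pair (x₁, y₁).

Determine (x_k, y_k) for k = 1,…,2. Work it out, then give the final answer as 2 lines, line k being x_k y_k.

√297 = [17; 4,3,1,1,2,1,1,3,4,34, …], period ℓ=10 (even) → k=9
k=0  a_k=17  p_k/q_k = 17/1
…
k=2  a_k=3  p_k/q_k = 224/13
…
k=4  a_k=1  p_k/q_k = 517/30
…
k=8  a_k=3  p_k/q_k = 11357/659
k=9  a_k=4  p_k/q_k = 48599/2820
(x₁, y₁) = (48599, 2820);  48599² − 297·2820² = 1 ✓
k=2:  x_2 = 48599·48599+297·2820·2820 = 4723725601,  y_2 = 48599·2820+2820·48599 = 274098360

48599 2820
4723725601 274098360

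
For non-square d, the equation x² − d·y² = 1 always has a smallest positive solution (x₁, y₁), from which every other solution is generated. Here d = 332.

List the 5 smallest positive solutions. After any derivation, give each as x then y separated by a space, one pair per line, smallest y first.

[18; 4,1,1,8,1,1,4,36] for √332; ℓ=8 ⇒ convergent index 7
k=0  a_k=18  p_k/q_k = 18/1
…
k=2  a_k=1  p_k/q_k = 91/5
…
k=4  a_k=8  p_k/q_k = 1403/77
k=5  a_k=1  p_k/q_k = 1567/86
k=6  a_k=1  p_k/q_k = 2970/163
k=7  a_k=4  p_k/q_k = 13447/738
→ (13447, 738).  Check: 13447²=180821809, 332·738²=180821808, difference 1.
n=2: (13447,738)∘(13447,738) = (13447·13447+332·738·738, 13447·738+738·13447) = (361643617,19847772)
n=3: (361643617,19847772)∘(13447,738) = (13447·361643617+332·738·19847772, 13447·19847772+738·361643617) = (9726043422151,533785979430)
n=4: (9726043422151,533785979430)∘(13447,738) = (13447·9726043422151+332·738·533785979430, 13447·533785979430+738·9726043422151) = (261572211433685377,14355640110942648)
n=5: (261572211433685377,14355640110942648)∘(13447,738) = (13447·261572211433685377+332·738·14355640110942648, 13447·14355640110942648+738·261572211433685377) = (7034723044571491106887,386080584609905595882)

13447 738
361643617 19847772
9726043422151 533785979430
261572211433685377 14355640110942648
7034723044571491106887 386080584609905595882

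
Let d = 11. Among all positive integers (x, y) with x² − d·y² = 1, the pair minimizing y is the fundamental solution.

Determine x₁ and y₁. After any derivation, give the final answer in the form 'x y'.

10 3

d=11: √d = [3; 3,6] (ℓ=2, even), read p_1/q_1
step 0: (3, 1)  from 3·(1,0) + (0,1)
step 1: (10, 3)  from 3·(3,1) + (1,0)
fundamental: x₁=10, y₁=3  (since 100 − 11·9 = 1)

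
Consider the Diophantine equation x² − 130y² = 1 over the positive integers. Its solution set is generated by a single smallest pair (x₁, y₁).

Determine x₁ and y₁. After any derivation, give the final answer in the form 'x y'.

6499 570

√130 → a₀=11, period (2,2,22); ℓ=3 odd so k=5
step 0: (11, 1)  from 11·(1,0) + (0,1)
step 1: (23, 2)  from 2·(11,1) + (1,0)
step 2: (57, 5)  from 2·(23,2) + (11,1)
step 3: (1277, 112)  from 22·(57,5) + (23,2)
step 4: (2611, 229)  from 2·(1277,112) + (57,5)
step 5: (6499, 570)  from 2·(2611,229) + (1277,112)
→ (6499, 570).  Check: 6499²=42237001, 130·570²=42237000, difference 1.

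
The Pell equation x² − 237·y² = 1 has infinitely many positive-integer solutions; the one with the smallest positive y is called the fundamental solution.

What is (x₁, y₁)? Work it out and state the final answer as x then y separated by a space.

[15; 2,1,1,7,10,7,1,1,2,30] for √237; ℓ=10 ⇒ convergent index 9
k=0  a_k=15  p_k/q_k = 15/1
…
k=3  a_k=1  p_k/q_k = 77/5
k=4  a_k=7  p_k/q_k = 585/38
…
k=6  a_k=7  p_k/q_k = 42074/2733
…
k=8  a_k=1  p_k/q_k = 90075/5851
k=9  a_k=2  p_k/q_k = 228151/14820
(x₁, y₁) = (228151, 14820);  228151² − 237·14820² = 1 ✓

228151 14820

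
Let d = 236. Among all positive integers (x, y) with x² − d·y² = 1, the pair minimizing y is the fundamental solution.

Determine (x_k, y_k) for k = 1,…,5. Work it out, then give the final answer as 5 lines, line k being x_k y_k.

561799 36570
631236232801 41089978860
709255768702176199 46168618067101710
796918363201596536611201 51874966922918257173720
895415879055878209574570044999 58286609084610939305810342850

d=236: √d = [15; 2,1,3,5,1,6,1,5,3,1,2,30] (ℓ=12, even), read p_11/q_11
a_0=15:  p_0=15·1+0=15,  q_0=15·0+1=1
a_1=2:  p_1=2·15+1=31,  q_1=2·1+0=2
…
a_5=1:  p_5=1·891+169=1060,  q_5=1·58+11=69
…
a_8=5:  p_8=5·8311+7251=48806,  q_8=5·541+472=3177
…
a_10=1:  p_10=1·154729+48806=203535,  q_10=1·10072+3177=13249
a_11=2:  p_11=2·203535+154729=561799,  q_11=2·13249+10072=36570
fundamental: x₁=561799, y₁=36570  (since 315618116401 − 236·1337364900 = 1)
(x_2, y_2) = (561799·561799 + 236·36570·36570, 561799·36570 + 36570·561799) = (631236232801, 41089978860)
(x_3, y_3) = (561799·631236232801 + 236·36570·41089978860, 561799·41089978860 + 36570·631236232801) = (709255768702176199, 46168618067101710)
(x_4, y_4) = (561799·709255768702176199 + 236·36570·46168618067101710, 561799·46168618067101710 + 36570·709255768702176199) = (796918363201596536611201, 51874966922918257173720)
(x_5, y_5) = (561799·796918363201596536611201 + 236·36570·51874966922918257173720, 561799·51874966922918257173720 + 36570·796918363201596536611201) = (895415879055878209574570044999, 58286609084610939305810342850)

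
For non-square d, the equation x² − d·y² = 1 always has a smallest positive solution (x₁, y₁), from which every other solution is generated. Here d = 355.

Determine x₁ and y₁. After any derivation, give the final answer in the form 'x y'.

√355 → a₀=18, period (1,5,3,3,1,6,1,3,3,5,1,36); ℓ=12 even so k=11
step 0: (18, 1)  from 18·(1,0) + (0,1)
step 1: (19, 1)  from 1·(18,1) + (1,0)
step 2: (113, 6)  from 5·(19,1) + (18,1)
step 3: (358, 19)  from 3·(113,6) + (19,1)
step 4: (1187, 63)  from 3·(358,19) + (113,6)
step 5: (1545, 82)  from 1·(1187,63) + (358,19)
step 6: (10457, 555)  from 6·(1545,82) + (1187,63)
step 7: (12002, 637)  from 1·(10457,555) + (1545,82)
…
step 9: (151391, 8035)  from 3·(46463,2466) + (12002,637)
step 10: (803418, 42641)  from 5·(151391,8035) + (46463,2466)
step 11: (954809, 50676)  from 1·(803418,42641) + (151391,8035)
→ (954809, 50676).  Check: 954809²=911660226481, 355·50676²=911660226480, difference 1.

954809 50676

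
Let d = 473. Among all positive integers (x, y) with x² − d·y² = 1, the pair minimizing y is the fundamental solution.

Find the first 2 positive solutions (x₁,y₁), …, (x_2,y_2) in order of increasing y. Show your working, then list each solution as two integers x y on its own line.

√473 → a₀=21, period (1,2,1,42); ℓ=4 even so k=3
k=0  a_k=21  p_k/q_k = 21/1
…
k=2  a_k=2  p_k/q_k = 65/3
k=3  a_k=1  p_k/q_k = 87/4
fundamental: x₁=87, y₁=4  (since 7569 − 473·16 = 1)
(x_2, y_2) = (87·87 + 473·4·4, 87·4 + 4·87) = (15137, 696)

87 4
15137 696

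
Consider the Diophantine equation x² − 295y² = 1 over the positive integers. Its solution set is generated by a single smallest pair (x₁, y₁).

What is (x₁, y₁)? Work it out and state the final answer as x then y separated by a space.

d=295: √d = [17; 5,1,2,3,2,6,2,3,2,1,5,34] (ℓ=12, even), read p_11/q_11
k=0  a_k=17  p_k/q_k = 17/1
k=1  a_k=5  p_k/q_k = 86/5
…
k=4  a_k=3  p_k/q_k = 979/57
…
k=6  a_k=6  p_k/q_k = 14479/843
…
k=9  a_k=2  p_k/q_k = 247414/14405
k=10  a_k=1  p_k/q_k = 355517/20699
k=11  a_k=5  p_k/q_k = 2024999/117900
→ (2024999, 117900).  Check: 2024999²=4100620950001, 295·117900²=4100620950000, difference 1.

2024999 117900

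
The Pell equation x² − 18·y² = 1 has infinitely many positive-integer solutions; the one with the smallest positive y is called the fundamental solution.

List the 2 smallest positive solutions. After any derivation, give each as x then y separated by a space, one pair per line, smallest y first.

d=18: √d = [4; 4,8] (ℓ=2, even), read p_1/q_1
step 0: (4, 1)  from 4·(1,0) + (0,1)
step 1: (17, 4)  from 4·(4,1) + (1,0)
(x₁, y₁) = (17, 4);  17² − 18·4² = 1 ✓
n=2: (17,4)∘(17,4) = (17·17+18·4·4, 17·4+4·17) = (577,136)

17 4
577 136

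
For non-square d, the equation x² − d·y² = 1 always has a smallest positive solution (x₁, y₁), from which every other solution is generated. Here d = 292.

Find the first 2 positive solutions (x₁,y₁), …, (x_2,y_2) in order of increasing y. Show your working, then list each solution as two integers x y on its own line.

2281249 133500
10408194000001 609093483000

d=292: √d = [17; 11,2,1,3,8,3,1,2,11,34] (ℓ=10, even), read p_9/q_9
i=0: a=17 ⇒ p=17, q=1
i=1: a=11 ⇒ p=188, q=11
i=2: a=2 ⇒ p=393, q=23
i=3: a=1 ⇒ p=581, q=34
i=4: a=3 ⇒ p=2136, q=125
i=5: a=8 ⇒ p=17669, q=1034
i=6: a=3 ⇒ p=55143, q=3227
…
i=8: a=2 ⇒ p=200767, q=11749
i=9: a=11 ⇒ p=2281249, q=133500
(x₁, y₁) = (2281249, 133500);  2281249² − 292·133500² = 1 ✓
(x_2, y_2) = (2281249·2281249 + 292·133500·133500, 2281249·133500 + 133500·2281249) = (10408194000001, 609093483000)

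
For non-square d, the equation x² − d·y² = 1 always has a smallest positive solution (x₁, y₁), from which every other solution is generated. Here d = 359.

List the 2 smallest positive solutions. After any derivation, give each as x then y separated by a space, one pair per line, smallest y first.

360 19
259199 13680

√359 → a₀=18, period (1,17,1,36); ℓ=4 even so k=3
i=0: a=18 ⇒ p=18, q=1
…
i=2: a=17 ⇒ p=341, q=18
i=3: a=1 ⇒ p=360, q=19
→ (360, 19).  Check: 360²=129600, 359·19²=129599, difference 1.
(360+19√359)^2 = 259199 + 13680√359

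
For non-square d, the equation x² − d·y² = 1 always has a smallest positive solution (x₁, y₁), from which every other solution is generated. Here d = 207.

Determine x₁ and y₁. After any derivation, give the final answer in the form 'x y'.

√207 = [14; 2,1,1,2,1,1,2,28, …], period ℓ=8 (even) → k=7
step 0: (14, 1)  from 14·(1,0) + (0,1)
step 1: (29, 2)  from 2·(14,1) + (1,0)
step 2: (43, 3)  from 1·(29,2) + (14,1)
step 3: (72, 5)  from 1·(43,3) + (29,2)
…
step 6: (446, 31)  from 1·(259,18) + (187,13)
step 7: (1151, 80)  from 2·(446,31) + (259,18)
fundamental: x₁=1151, y₁=80  (since 1324801 − 207·6400 = 1)

1151 80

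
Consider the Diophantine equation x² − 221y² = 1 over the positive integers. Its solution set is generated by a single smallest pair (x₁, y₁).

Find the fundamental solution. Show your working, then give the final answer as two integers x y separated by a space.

√221 → a₀=14, period (1,6,2,6,1,28); ℓ=6 even so k=5
k=0  a_k=14  p_k/q_k = 14/1
…
k=2  a_k=6  p_k/q_k = 104/7
k=3  a_k=2  p_k/q_k = 223/15
k=4  a_k=6  p_k/q_k = 1442/97
k=5  a_k=1  p_k/q_k = 1665/112
(x₁, y₁) = (1665, 112);  1665² − 221·112² = 1 ✓

1665 112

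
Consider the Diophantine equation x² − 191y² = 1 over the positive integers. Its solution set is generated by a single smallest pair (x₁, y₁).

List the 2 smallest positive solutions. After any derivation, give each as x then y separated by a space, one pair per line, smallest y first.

8994000 650783
161784071999999 11706284604000

d=191: √d = [13; 1,4,1,1,3,…,4,1,26] (ℓ=16, even), read p_15/q_15
k=0  a_k=13  p_k/q_k = 13/1
…
k=2  a_k=4  p_k/q_k = 69/5
k=3  a_k=1  p_k/q_k = 83/6
k=4  a_k=1  p_k/q_k = 152/11
…
k=7  a_k=2  p_k/q_k = 2999/217
k=8  a_k=13  p_k/q_k = 40217/2910
…
k=10  a_k=2  p_k/q_k = 207083/14984
…
k=12  a_k=1  p_k/q_k = 911765/65973
k=13  a_k=1  p_k/q_k = 1616447/116962
k=14  a_k=4  p_k/q_k = 7377553/533821
k=15  a_k=1  p_k/q_k = 8994000/650783
→ (8994000, 650783).  Check: 8994000²=80892036000000, 191·650783²=80892035999999, difference 1.
k=2:  x_2 = 8994000·8994000+191·650783·650783 = 161784071999999,  y_2 = 8994000·650783+650783·8994000 = 11706284604000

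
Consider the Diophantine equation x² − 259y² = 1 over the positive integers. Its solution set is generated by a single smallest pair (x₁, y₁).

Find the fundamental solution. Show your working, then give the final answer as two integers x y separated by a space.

847225 52644

√259 → a₀=16, period (10,1,2,3,4,3,2,1,10,32); ℓ=10 even so k=9
step 0: (16, 1)  from 16·(1,0) + (0,1)
…
step 3: (515, 32)  from 2·(177,11) + (161,10)
…
step 6: (23931, 1487)  from 3·(7403,460) + (1722,107)
step 7: (55265, 3434)  from 2·(23931,1487) + (7403,460)
step 8: (79196, 4921)  from 1·(55265,3434) + (23931,1487)
step 9: (847225, 52644)  from 10·(79196,4921) + (55265,3434)
fundamental: x₁=847225, y₁=52644  (since 717790200625 − 259·2771390736 = 1)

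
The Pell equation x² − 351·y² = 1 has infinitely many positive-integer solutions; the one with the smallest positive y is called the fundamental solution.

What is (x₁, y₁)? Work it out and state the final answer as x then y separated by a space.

62425 3332

√351 → a₀=18, period (1,2,1,3,2,2,2,3,1,2,1,36); ℓ=12 even so k=11
k=0  a_k=18  p_k/q_k = 18/1
k=1  a_k=1  p_k/q_k = 19/1
k=2  a_k=2  p_k/q_k = 56/3
…
k=8  a_k=3  p_k/q_k = 12796/683
…
k=10  a_k=2  p_k/q_k = 45882/2449
k=11  a_k=1  p_k/q_k = 62425/3332
fundamental: x₁=62425, y₁=3332  (since 3896880625 − 351·11102224 = 1)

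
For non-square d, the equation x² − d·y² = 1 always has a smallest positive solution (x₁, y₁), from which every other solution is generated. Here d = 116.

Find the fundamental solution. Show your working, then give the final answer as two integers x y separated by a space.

9801 910

[10; 1,3,2,1,4,1,2,3,1,20] for √116; ℓ=10 ⇒ convergent index 9
k=0  a_k=10  p_k/q_k = 10/1
…
k=3  a_k=2  p_k/q_k = 97/9
k=4  a_k=1  p_k/q_k = 140/13
…
k=6  a_k=1  p_k/q_k = 797/74
…
k=8  a_k=3  p_k/q_k = 7550/701
k=9  a_k=1  p_k/q_k = 9801/910
(x₁, y₁) = (9801, 910);  9801² − 116·910² = 1 ✓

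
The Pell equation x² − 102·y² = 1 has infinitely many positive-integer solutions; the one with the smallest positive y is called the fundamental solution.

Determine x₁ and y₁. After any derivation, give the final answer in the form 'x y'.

√102 = [10; 10,20, …], period ℓ=2 (even) → k=1
i=0: a=10 ⇒ p=10, q=1
i=1: a=10 ⇒ p=101, q=10
fundamental: x₁=101, y₁=10  (since 10201 − 102·100 = 1)

101 10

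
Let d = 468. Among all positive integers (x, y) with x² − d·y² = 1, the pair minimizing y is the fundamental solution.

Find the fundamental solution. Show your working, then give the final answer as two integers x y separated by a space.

649 30

d=468: √d = [21; 1,1,1,2,1,1,1,42] (ℓ=8, even), read p_7/q_7
step 0: (21, 1)  from 21·(1,0) + (0,1)
step 1: (22, 1)  from 1·(21,1) + (1,0)
step 2: (43, 2)  from 1·(22,1) + (21,1)
step 3: (65, 3)  from 1·(43,2) + (22,1)
step 4: (173, 8)  from 2·(65,3) + (43,2)
…
step 6: (411, 19)  from 1·(238,11) + (173,8)
step 7: (649, 30)  from 1·(411,19) + (238,11)
→ (649, 30).  Check: 649²=421201, 468·30²=421200, difference 1.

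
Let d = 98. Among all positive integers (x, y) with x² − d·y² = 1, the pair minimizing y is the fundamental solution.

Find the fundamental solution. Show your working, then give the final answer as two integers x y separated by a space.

99 10

d=98: √d = [9; 1,8,1,18] (ℓ=4, even), read p_3/q_3
i=0: a=9 ⇒ p=9, q=1
i=1: a=1 ⇒ p=10, q=1
i=2: a=8 ⇒ p=89, q=9
i=3: a=1 ⇒ p=99, q=10
(x₁, y₁) = (99, 10);  99² − 98·10² = 1 ✓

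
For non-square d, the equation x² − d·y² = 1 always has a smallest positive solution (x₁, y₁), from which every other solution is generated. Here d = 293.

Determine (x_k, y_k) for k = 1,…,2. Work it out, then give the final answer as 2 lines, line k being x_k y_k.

12320649 719780
303596783562401 17736313474440

d=293: √d = [17; 8,1,1,8,34] (ℓ=5, odd), read p_9/q_9
step 0: (17, 1)  from 17·(1,0) + (0,1)
…
step 5: (84679, 4947)  from 34·(2482,145) + (291,17)
…
step 8: (1444507, 84389)  from 1·(764593,44668) + (679914,39721)
step 9: (12320649, 719780)  from 8·(1444507,84389) + (764593,44668)
(x₁, y₁) = (12320649, 719780);  12320649² − 293·719780² = 1 ✓
n=2: (12320649,719780)∘(12320649,719780) = (12320649·12320649+293·719780·719780, 12320649·719780+719780·12320649) = (303596783562401,17736313474440)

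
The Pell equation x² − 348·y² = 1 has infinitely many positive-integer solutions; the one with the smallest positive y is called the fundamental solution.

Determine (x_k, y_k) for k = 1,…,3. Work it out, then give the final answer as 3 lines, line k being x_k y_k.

1567 84
4910977 263256
15391000351 825044220

[18; 1,1,1,8,1,1,1,36] for √348; ℓ=8 ⇒ convergent index 7
k=0  a_k=18  p_k/q_k = 18/1
k=1  a_k=1  p_k/q_k = 19/1
k=2  a_k=1  p_k/q_k = 37/2
k=3  a_k=1  p_k/q_k = 56/3
k=4  a_k=8  p_k/q_k = 485/26
k=5  a_k=1  p_k/q_k = 541/29
k=6  a_k=1  p_k/q_k = 1026/55
k=7  a_k=1  p_k/q_k = 1567/84
(x₁, y₁) = (1567, 84);  1567² − 348·84² = 1 ✓
n=2: (1567,84)∘(1567,84) = (1567·1567+348·84·84, 1567·84+84·1567) = (4910977,263256)
n=3: (4910977,263256)∘(1567,84) = (1567·4910977+348·84·263256, 1567·263256+84·4910977) = (15391000351,825044220)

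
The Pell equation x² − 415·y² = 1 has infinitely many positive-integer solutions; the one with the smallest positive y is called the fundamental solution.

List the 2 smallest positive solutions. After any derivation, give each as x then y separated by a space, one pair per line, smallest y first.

√415 → a₀=20, period (2,1,2,4,6,…,1,2,40); ℓ=16 even so k=15
i=0: a=20 ⇒ p=20, q=1
i=1: a=2 ⇒ p=41, q=2
i=2: a=1 ⇒ p=61, q=3
i=3: a=2 ⇒ p=163, q=8
i=4: a=4 ⇒ p=713, q=35
…
i=9: a=1 ⇒ p=43534, q=2137
…
i=13: a=2 ⇒ p=4730294, q=232201
i=14: a=1 ⇒ p=6841255, q=335824
i=15: a=2 ⇒ p=18412804, q=903849
(x₁, y₁) = (18412804, 903849);  18412804² − 415·903849² = 1 ✓
(18412804+903849√415)^2 = 678062702284831 + 33284788965192√415

18412804 903849
678062702284831 33284788965192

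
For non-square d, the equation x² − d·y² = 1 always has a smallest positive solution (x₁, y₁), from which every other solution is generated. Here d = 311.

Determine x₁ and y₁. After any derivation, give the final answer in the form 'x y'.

√311 → a₀=17, period (1,1,1,2,1,…,1,1,34); ℓ=16 even so k=15
k=0  a_k=17  p_k/q_k = 17/1
k=1  a_k=1  p_k/q_k = 18/1
…
k=11  a_k=1  p_k/q_k = 1594239/90401
…
k=14  a_k=1  p_k/q_k = 10724507/608131
k=15  a_k=1  p_k/q_k = 16883880/957397
(x₁, y₁) = (16883880, 957397);  16883880² − 311·957397² = 1 ✓

16883880 957397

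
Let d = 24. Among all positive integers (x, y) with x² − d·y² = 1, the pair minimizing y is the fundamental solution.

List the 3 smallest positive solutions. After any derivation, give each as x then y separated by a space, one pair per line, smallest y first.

5 1
49 10
485 99

√24 → a₀=4, period (1,8); ℓ=2 even so k=1
i=0: a=4 ⇒ p=4, q=1
i=1: a=1 ⇒ p=5, q=1
(x₁, y₁) = (5, 1);  5² − 24·1² = 1 ✓
(x_2, y_2) = (5·5 + 24·1·1, 5·1 + 1·5) = (49, 10)
(x_3, y_3) = (5·49 + 24·1·10, 5·10 + 1·49) = (485, 99)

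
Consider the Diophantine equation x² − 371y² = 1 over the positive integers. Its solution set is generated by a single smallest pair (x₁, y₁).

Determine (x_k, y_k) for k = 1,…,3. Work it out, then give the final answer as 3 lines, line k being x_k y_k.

d=371: √d = [19; 3,1,4,1,3,38] (ℓ=6, even), read p_5/q_5
i=0: a=19 ⇒ p=19, q=1
i=1: a=3 ⇒ p=58, q=3
…
i=3: a=4 ⇒ p=366, q=19
i=4: a=1 ⇒ p=443, q=23
i=5: a=3 ⇒ p=1695, q=88
→ (1695, 88).  Check: 1695²=2873025, 371·88²=2873024, difference 1.
k=2:  x_2 = 1695·1695+371·88·88 = 5746049,  y_2 = 1695·88+88·1695 = 298320
k=3:  x_3 = 1695·5746049+371·88·298320 = 19479104415,  y_3 = 1695·298320+88·5746049 = 1011304712

1695 88
5746049 298320
19479104415 1011304712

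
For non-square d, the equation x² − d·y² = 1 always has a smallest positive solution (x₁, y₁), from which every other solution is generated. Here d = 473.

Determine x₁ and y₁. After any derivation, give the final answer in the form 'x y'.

87 4

d=473: √d = [21; 1,2,1,42] (ℓ=4, even), read p_3/q_3
a_0=21:  p_0=21·1+0=21,  q_0=21·0+1=1
a_1=1:  p_1=1·21+1=22,  q_1=1·1+0=1
a_2=2:  p_2=2·22+21=65,  q_2=2·1+1=3
a_3=1:  p_3=1·65+22=87,  q_3=1·3+1=4
(x₁, y₁) = (87, 4);  87² − 473·4² = 1 ✓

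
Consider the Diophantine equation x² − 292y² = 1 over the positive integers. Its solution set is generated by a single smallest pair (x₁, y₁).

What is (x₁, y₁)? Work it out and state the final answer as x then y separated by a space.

2281249 133500

[17; 11,2,1,3,8,3,1,2,11,34] for √292; ℓ=10 ⇒ convergent index 9
step 0: (17, 1)  from 17·(1,0) + (0,1)
…
step 3: (581, 34)  from 1·(393,23) + (188,11)
step 4: (2136, 125)  from 3·(581,34) + (393,23)
step 5: (17669, 1034)  from 8·(2136,125) + (581,34)
…
step 8: (200767, 11749)  from 2·(72812,4261) + (55143,3227)
step 9: (2281249, 133500)  from 11·(200767,11749) + (72812,4261)
→ (2281249, 133500).  Check: 2281249²=5204097000001, 292·133500²=5204097000000, difference 1.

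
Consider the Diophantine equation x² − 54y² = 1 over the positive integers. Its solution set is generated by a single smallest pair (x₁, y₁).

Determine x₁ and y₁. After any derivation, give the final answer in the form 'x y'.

√54 = [7; 2,1,6,1,2,14, …], period ℓ=6 (even) → k=5
k=0  a_k=7  p_k/q_k = 7/1
k=1  a_k=2  p_k/q_k = 15/2
…
k=4  a_k=1  p_k/q_k = 169/23
k=5  a_k=2  p_k/q_k = 485/66
→ (485, 66).  Check: 485²=235225, 54·66²=235224, difference 1.

485 66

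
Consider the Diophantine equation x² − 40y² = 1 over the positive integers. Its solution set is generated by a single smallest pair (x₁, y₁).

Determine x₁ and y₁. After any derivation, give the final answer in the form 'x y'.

d=40: √d = [6; 3,12] (ℓ=2, even), read p_1/q_1
k=0  a_k=6  p_k/q_k = 6/1
k=1  a_k=3  p_k/q_k = 19/3
→ (19, 3).  Check: 19²=361, 40·3²=360, difference 1.

19 3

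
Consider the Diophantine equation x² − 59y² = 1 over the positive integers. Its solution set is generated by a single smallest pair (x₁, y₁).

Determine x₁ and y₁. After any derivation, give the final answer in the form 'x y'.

530 69

√59 = [7; 1,2,7,2,1,14, …], period ℓ=6 (even) → k=5
a_0=7:  p_0=7·1+0=7,  q_0=7·0+1=1
a_1=1:  p_1=1·7+1=8,  q_1=1·1+0=1
…
a_3=7:  p_3=7·23+8=169,  q_3=7·3+1=22
a_4=2:  p_4=2·169+23=361,  q_4=2·22+3=47
a_5=1:  p_5=1·361+169=530,  q_5=1·47+22=69
(x₁, y₁) = (530, 69);  530² − 59·69² = 1 ✓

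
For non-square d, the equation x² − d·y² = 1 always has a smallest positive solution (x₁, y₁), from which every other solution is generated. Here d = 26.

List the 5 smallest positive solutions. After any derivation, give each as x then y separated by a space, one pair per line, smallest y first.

51 10
5201 1020
530451 104030
54100801 10610040
5517751251 1082120050

[5; 10] for √26; ℓ=1 ⇒ convergent index 1
k=0  a_k=5  p_k/q_k = 5/1
k=1  a_k=10  p_k/q_k = 51/10
(x₁, y₁) = (51, 10);  51² − 26·10² = 1 ✓
(x_2, y_2) = (51·51 + 26·10·10, 51·10 + 10·51) = (5201, 1020)
(x_3, y_3) = (51·5201 + 26·10·1020, 51·1020 + 10·5201) = (530451, 104030)
(x_4, y_4) = (51·530451 + 26·10·104030, 51·104030 + 10·530451) = (54100801, 10610040)
(x_5, y_5) = (51·54100801 + 26·10·10610040, 51·10610040 + 10·54100801) = (5517751251, 1082120050)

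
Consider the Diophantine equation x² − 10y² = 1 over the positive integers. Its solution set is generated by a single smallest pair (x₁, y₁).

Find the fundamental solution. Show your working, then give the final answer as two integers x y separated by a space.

√10 → a₀=3, period (6); ℓ=1 odd so k=1
a_0=3:  p_0=3·1+0=3,  q_0=3·0+1=1
a_1=6:  p_1=6·3+1=19,  q_1=6·1+0=6
fundamental: x₁=19, y₁=6  (since 361 − 10·36 = 1)

19 6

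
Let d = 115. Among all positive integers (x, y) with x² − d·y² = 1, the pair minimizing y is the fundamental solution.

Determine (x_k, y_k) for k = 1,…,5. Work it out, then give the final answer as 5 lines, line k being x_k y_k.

1126 105
2535751 236460
5710510126 532507815
12860066268001 1199207362920
28960863525028126 2700614448788025

√115 → a₀=10, period (1,2,1,1,1,1,1,2,1,20); ℓ=10 even so k=9
k=0  a_k=10  p_k/q_k = 10/1
k=1  a_k=1  p_k/q_k = 11/1
k=2  a_k=2  p_k/q_k = 32/3
k=3  a_k=1  p_k/q_k = 43/4
k=4  a_k=1  p_k/q_k = 75/7
…
k=6  a_k=1  p_k/q_k = 193/18
k=7  a_k=1  p_k/q_k = 311/29
k=8  a_k=2  p_k/q_k = 815/76
k=9  a_k=1  p_k/q_k = 1126/105
fundamental: x₁=1126, y₁=105  (since 1267876 − 115·11025 = 1)
n=2: (1126,105)∘(1126,105) = (1126·1126+115·105·105, 1126·105+105·1126) = (2535751,236460)
n=3: (2535751,236460)∘(1126,105) = (1126·2535751+115·105·236460, 1126·236460+105·2535751) = (5710510126,532507815)
n=4: (5710510126,532507815)∘(1126,105) = (1126·5710510126+115·105·532507815, 1126·532507815+105·5710510126) = (12860066268001,1199207362920)
n=5: (12860066268001,1199207362920)∘(1126,105) = (1126·12860066268001+115·105·1199207362920, 1126·1199207362920+105·12860066268001) = (28960863525028126,2700614448788025)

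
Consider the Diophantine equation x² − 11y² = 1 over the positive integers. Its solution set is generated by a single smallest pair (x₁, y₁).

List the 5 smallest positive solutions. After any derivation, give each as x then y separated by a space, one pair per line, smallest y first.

10 3
199 60
3970 1197
79201 23880
1580050 476403

d=11: √d = [3; 3,6] (ℓ=2, even), read p_1/q_1
a_0=3:  p_0=3·1+0=3,  q_0=3·0+1=1
a_1=3:  p_1=3·3+1=10,  q_1=3·1+0=3
(x₁, y₁) = (10, 3);  10² − 11·3² = 1 ✓
k=2:  x_2 = 10·10+11·3·3 = 199,  y_2 = 10·3+3·10 = 60
k=3:  x_3 = 10·199+11·3·60 = 3970,  y_3 = 10·60+3·199 = 1197
k=4:  x_4 = 10·3970+11·3·1197 = 79201,  y_4 = 10·1197+3·3970 = 23880
k=5:  x_5 = 10·79201+11·3·23880 = 1580050,  y_5 = 10·23880+3·79201 = 476403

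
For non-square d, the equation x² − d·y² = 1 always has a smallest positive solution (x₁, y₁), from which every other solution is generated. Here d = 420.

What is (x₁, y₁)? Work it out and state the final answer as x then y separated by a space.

[20; 2,40] for √420; ℓ=2 ⇒ convergent index 1
i=0: a=20 ⇒ p=20, q=1
i=1: a=2 ⇒ p=41, q=2
(x₁, y₁) = (41, 2);  41² − 420·2² = 1 ✓

41 2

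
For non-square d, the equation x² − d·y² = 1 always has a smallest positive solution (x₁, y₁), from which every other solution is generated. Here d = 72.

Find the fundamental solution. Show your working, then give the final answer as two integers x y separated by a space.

√72 → a₀=8, period (2,16); ℓ=2 even so k=1
k=0  a_k=8  p_k/q_k = 8/1
k=1  a_k=2  p_k/q_k = 17/2
(x₁, y₁) = (17, 2);  17² − 72·2² = 1 ✓

17 2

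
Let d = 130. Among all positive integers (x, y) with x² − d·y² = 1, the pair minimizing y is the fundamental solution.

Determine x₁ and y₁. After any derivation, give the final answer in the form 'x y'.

√130 → a₀=11, period (2,2,22); ℓ=3 odd so k=5
a_0=11:  p_0=11·1+0=11,  q_0=11·0+1=1
…
a_3=22:  p_3=22·57+23=1277,  q_3=22·5+2=112
a_4=2:  p_4=2·1277+57=2611,  q_4=2·112+5=229
a_5=2:  p_5=2·2611+1277=6499,  q_5=2·229+112=570
→ (6499, 570).  Check: 6499²=42237001, 130·570²=42237000, difference 1.

6499 570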